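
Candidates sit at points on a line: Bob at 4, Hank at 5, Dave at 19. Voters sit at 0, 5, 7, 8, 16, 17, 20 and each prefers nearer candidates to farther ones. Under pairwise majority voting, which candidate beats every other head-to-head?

With single-peaked preferences on a line, the Condorcet winner is the candidate closest to the median voter.
The median voter (position 8) is closest to Hank at 5.
Check: Hank vs Dave — voters closer to Hank: 4 of 7.

Hank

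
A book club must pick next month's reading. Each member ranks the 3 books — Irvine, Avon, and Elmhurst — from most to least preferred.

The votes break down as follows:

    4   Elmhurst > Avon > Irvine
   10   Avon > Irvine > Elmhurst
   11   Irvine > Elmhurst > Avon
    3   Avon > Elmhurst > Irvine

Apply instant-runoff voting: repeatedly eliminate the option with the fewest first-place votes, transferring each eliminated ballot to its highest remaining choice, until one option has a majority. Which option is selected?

Avon

Round 1: Avon 13, Irvine 11, Elmhurst 4. Elmhurst has the fewest and is eliminated.
Round 2: Avon 17, Irvine 11. Avon has a majority.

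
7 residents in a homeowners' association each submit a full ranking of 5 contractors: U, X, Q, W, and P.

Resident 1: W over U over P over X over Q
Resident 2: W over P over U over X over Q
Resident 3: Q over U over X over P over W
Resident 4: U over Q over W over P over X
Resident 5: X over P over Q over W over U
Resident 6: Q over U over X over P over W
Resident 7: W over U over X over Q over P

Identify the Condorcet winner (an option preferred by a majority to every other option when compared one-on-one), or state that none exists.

Head-to-head results (7 voters total):
U vs X: U wins 6–1.
U vs Q: U wins 4–3.
U vs W: W wins 4–3.
U vs P: U wins 5–2.
X vs Q: X wins 4–3.
X vs W: W wins 4–3.
X vs P: X wins 4–3.
Q vs W: Q wins 4–3.
Q vs P: Q wins 4–3.
W vs P: W wins 4–3.
No candidate beats all others: U beats Q beats W beats U, a majority cycle.

None — there is no Condorcet winner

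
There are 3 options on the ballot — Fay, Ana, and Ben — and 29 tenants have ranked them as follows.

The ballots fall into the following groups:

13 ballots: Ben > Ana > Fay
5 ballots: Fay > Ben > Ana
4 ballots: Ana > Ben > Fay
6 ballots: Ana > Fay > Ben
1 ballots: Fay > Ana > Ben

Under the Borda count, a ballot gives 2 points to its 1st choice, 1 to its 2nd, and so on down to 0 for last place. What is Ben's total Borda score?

Borda scores:
  Fay: 13·0 + 5·2 + 4·0 + 6·1 + 2 = 18
  Ana: 13·1 + 5·0 + 4·2 + 6·2 + 1 = 34
  Ben: 13·2 + 5·1 + 4·1 + 6·0 + 0 = 35

35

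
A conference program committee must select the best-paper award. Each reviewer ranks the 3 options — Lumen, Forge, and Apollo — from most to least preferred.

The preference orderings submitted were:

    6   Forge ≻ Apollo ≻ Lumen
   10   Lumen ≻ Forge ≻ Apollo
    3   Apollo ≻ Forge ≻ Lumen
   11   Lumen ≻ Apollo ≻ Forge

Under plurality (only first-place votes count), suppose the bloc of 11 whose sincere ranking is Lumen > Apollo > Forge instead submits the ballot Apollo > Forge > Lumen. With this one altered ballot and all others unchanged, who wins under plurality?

Apollo

First-place totals with the altered ballot: Lumen 10, Forge 6, Apollo 14.
The switch changes the winner from Lumen to Apollo.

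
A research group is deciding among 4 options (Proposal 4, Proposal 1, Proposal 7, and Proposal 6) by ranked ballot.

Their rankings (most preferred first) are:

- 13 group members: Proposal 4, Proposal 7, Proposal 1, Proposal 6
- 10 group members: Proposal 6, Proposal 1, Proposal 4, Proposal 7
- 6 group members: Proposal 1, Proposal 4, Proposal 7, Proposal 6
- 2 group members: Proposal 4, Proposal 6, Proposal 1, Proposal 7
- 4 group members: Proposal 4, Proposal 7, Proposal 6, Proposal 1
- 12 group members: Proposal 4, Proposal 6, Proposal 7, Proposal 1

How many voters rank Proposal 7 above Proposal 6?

Ballots ranking Proposal 7 above Proposal 6: 13+6+4 = 23.
Ballots ranking Proposal 6 above Proposal 7: 10+2+12 = 24.
So 23 of 47 voters prefer Proposal 7 to Proposal 6.

23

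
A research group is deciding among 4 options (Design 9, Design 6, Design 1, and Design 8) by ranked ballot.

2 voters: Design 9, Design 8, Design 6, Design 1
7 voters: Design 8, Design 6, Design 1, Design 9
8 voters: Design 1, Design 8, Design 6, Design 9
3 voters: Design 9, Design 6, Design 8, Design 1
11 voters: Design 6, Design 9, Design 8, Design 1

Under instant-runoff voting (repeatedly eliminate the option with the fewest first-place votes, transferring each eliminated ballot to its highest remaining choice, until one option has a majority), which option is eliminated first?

Round 1: Design 6 11, Design 1 8, Design 8 7, Design 9 5. Design 9 has the fewest and is eliminated.
Round 2: Design 6 14, Design 8 9, Design 1 8. Design 1 has the fewest and is eliminated.
Round 3: Design 8 17, Design 6 14. Design 8 has a majority.

Design 9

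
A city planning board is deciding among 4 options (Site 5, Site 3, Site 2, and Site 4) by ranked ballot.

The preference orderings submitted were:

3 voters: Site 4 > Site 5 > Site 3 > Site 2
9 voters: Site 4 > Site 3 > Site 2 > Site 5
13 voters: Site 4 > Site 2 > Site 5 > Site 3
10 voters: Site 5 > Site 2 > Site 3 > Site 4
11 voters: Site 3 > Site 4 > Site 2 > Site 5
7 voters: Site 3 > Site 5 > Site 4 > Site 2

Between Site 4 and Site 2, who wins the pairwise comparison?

Ballots ranking Site 4 above Site 2: 3+9+13+11+7 = 43.
Ballots ranking Site 2 above Site 4: 10.
Site 4 wins the head-to-head, 43–10.

Site 4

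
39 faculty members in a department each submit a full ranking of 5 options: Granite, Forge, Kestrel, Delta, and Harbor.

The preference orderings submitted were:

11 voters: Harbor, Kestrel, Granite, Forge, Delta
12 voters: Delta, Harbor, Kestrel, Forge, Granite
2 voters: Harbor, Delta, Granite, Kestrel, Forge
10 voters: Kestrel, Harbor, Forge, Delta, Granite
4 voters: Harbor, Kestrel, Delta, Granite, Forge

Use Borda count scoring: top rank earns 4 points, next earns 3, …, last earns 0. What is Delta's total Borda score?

Borda scores:
  Granite: 11·2 + 12·0 + 2·2 + 10·0 + 4·1 = 30
  Forge: 11·1 + 12·1 + 2·0 + 10·2 + 4·0 = 43
  Kestrel: 11·3 + 12·2 + 2·1 + 10·4 + 4·3 = 111
  Delta: 11·0 + 12·4 + 2·3 + 10·1 + 4·2 = 72
  Harbor: 11·4 + 12·3 + 2·4 + 10·3 + 4·4 = 134

72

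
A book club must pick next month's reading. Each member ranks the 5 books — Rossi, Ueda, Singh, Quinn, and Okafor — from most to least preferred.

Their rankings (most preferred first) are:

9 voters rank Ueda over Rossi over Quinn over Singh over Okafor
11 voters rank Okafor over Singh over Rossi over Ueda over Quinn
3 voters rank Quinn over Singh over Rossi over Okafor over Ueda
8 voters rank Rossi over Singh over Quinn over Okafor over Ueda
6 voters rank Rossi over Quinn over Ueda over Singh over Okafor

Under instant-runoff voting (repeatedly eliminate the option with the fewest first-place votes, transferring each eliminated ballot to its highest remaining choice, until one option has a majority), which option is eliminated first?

Round 1: Rossi 14, Okafor 11, Ueda 9, Quinn 3, Singh 0. Singh has the fewest and is eliminated.
Round 2: Rossi 14, Okafor 11, Ueda 9, Quinn 3. Quinn has the fewest and is eliminated.
Round 3: Rossi 17, Okafor 11, Ueda 9. Ueda has the fewest and is eliminated.
Round 4: Rossi 26, Okafor 11. Rossi has a majority.

Singh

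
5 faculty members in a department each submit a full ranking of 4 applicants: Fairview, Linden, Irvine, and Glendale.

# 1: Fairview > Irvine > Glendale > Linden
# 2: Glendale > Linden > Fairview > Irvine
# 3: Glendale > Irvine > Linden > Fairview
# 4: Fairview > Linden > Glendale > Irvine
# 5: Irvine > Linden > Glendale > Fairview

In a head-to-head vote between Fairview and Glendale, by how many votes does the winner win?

Ballots ranking Fairview above Glendale: 2.
Ballots ranking Glendale above Fairview: 3.
Glendale wins 3–2, a margin of 1.

1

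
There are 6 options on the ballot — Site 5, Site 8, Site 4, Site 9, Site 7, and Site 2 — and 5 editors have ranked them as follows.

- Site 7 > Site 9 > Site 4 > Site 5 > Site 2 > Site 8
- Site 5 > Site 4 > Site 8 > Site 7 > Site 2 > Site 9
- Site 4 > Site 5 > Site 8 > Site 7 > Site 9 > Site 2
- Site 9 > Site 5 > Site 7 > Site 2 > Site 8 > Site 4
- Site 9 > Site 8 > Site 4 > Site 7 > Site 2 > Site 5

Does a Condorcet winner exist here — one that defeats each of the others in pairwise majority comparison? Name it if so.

No Condorcet winner

Head-to-head results (5 voters total):
Site 5 vs Site 8: Site 5 wins 4–1.
Site 5 vs Site 4: Site 4 wins 3–2.
Site 5 vs Site 9: Site 9 wins 3–2.
Site 5 vs Site 7: Site 5 wins 3–2.
Site 5 vs Site 2: Site 5 wins 4–1.
Site 8 vs Site 4: Site 4 wins 3–2.
Site 8 vs Site 9: Site 9 wins 3–2.
Site 8 vs Site 7: Site 8 wins 3–2.
Site 8 vs Site 2: Site 8 wins 3–2.
Site 4 vs Site 9: Site 9 wins 3–2.
Site 4 vs Site 7: Site 4 wins 3–2.
Site 4 vs Site 2: Site 4 wins 4–1.
Site 9 vs Site 7: Site 7 wins 3–2.
Site 9 vs Site 2: Site 9 wins 4–1.
Site 7 vs Site 2: Site 7 wins 5–0.
No candidate beats all others: Site 5 beats Site 7 beats Site 9 beats Site 5, a majority cycle.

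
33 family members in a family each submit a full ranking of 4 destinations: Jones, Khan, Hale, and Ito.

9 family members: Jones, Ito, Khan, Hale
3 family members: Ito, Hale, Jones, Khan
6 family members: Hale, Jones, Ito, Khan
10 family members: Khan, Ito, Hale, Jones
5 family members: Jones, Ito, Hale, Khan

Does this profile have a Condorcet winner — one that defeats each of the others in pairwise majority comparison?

No

Head-to-head results (33 voters total):
Jones vs Khan: Jones wins 23–10.
Jones vs Hale: Hale wins 19–14.
Jones vs Ito: Jones wins 20–13.
Khan vs Hale: Khan wins 19–14.
Khan vs Ito: Ito wins 23–10.
Hale vs Ito: Ito wins 27–6.
No candidate beats all others: Jones beats Khan beats Hale beats Jones, a majority cycle.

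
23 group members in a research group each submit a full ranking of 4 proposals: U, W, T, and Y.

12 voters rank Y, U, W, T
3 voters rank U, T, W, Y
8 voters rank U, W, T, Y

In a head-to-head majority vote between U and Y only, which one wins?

Ballots ranking U above Y: 3+8 = 11.
Ballots ranking Y above U: 12.
Y wins the head-to-head, 12–11.

Y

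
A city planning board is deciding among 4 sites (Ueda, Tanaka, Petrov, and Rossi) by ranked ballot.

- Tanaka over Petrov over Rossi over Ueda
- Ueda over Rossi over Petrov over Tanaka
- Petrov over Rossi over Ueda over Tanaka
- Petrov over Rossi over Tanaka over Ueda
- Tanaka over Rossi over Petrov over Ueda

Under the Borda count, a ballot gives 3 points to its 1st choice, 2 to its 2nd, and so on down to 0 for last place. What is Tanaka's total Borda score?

7

Borda scores:
  Ueda: 0 + 3 + 1 + 0 + 0 = 4
  Tanaka: 3 + 0 + 0 + 1 + 3 = 7
  Petrov: 2 + 1 + 3 + 3 + 1 = 10
  Rossi: 1 + 2 + 2 + 2 + 2 = 9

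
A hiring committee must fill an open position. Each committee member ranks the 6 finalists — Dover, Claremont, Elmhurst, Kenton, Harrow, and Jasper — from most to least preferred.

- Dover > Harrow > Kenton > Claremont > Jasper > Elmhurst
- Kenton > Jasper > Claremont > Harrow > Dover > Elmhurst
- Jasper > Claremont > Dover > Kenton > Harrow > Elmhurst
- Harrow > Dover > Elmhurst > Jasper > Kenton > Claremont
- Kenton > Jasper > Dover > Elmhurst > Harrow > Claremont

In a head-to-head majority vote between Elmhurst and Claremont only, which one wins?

Ballots ranking Elmhurst above Claremont: 2.
Ballots ranking Claremont above Elmhurst: 3.
Claremont wins the head-to-head, 3–2.

Claremont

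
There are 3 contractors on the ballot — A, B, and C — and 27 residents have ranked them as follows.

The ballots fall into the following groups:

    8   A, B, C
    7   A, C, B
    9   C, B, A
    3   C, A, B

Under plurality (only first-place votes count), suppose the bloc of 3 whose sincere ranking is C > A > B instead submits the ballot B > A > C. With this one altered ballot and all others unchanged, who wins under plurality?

First-place totals with the altered ballot: A 15, B 3, C 9.
The winner is unchanged: still A.

A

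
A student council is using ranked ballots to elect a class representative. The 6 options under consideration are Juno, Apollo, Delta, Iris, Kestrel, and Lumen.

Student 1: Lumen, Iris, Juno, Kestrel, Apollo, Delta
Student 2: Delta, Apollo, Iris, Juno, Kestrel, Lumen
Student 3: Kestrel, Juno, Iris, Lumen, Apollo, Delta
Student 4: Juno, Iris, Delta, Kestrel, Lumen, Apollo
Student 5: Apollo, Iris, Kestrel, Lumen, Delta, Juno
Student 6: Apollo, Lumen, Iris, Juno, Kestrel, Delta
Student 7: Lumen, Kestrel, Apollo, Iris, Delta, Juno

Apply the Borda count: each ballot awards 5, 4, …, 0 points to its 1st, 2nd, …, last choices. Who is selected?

Borda scores:
  Juno: 3 + 2 + 4 + 5 + 0 + 2 + 0 = 16
  Apollo: 1 + 4 + 1 + 0 + 5 + 5 + 3 = 19
  Delta: 0 + 5 + 0 + 3 + 1 + 0 + 1 = 10
  Iris: 4 + 3 + 3 + 4 + 4 + 3 + 2 = 23
  Kestrel: 2 + 1 + 5 + 2 + 3 + 1 + 4 = 18
  Lumen: 5 + 0 + 2 + 1 + 2 + 4 + 5 = 19
Iris has the highest total.

Iris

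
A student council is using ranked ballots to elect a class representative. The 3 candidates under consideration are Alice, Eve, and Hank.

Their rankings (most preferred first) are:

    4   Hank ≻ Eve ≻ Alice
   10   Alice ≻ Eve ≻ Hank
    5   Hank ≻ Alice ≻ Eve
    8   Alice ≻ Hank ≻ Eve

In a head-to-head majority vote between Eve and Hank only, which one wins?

Hank

Ballots ranking Eve above Hank: 10.
Ballots ranking Hank above Eve: 4+5+8 = 17.
Hank wins the head-to-head, 17–10.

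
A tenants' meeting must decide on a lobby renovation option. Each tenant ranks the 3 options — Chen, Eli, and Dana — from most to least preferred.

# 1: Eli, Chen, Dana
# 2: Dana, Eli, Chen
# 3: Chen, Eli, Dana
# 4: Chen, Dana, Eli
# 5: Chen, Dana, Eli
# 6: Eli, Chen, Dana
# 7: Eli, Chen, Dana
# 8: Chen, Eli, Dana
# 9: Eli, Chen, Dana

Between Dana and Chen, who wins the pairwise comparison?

Chen

Ballots ranking Dana above Chen: 1.
Ballots ranking Chen above Dana: 8.
Chen wins the head-to-head, 8–1.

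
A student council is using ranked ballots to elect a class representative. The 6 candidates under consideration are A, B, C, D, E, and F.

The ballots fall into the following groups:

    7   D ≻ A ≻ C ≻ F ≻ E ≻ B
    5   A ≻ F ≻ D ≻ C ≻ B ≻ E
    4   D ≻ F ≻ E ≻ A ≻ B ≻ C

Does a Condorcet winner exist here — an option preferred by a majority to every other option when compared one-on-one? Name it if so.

Head-to-head results (16 voters total):
A vs B: A wins 16–0.
A vs C: A wins 16–0.
A vs D: D wins 11–5.
A vs E: A wins 12–4.
A vs F: A wins 12–4.
B vs C: C wins 12–4.
B vs D: D wins 16–0.
B vs E: E wins 11–5.
B vs F: F wins 16–0.
C vs D: D wins 16–0.
C vs E: C wins 12–4.
C vs F: F wins 9–7.
D vs E: D wins 16–0.
D vs F: D wins 11–5.
E vs F: F wins 16–0.
D beats each rival — A (11–5), B (16–0), C (16–0), E (16–0), F (11–5) — so D is the Condorcet winner.

D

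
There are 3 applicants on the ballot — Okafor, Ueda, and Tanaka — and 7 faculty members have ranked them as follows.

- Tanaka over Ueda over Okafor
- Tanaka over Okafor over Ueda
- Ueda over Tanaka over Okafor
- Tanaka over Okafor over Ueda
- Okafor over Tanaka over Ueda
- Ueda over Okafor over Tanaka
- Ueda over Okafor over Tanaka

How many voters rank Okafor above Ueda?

Ballots ranking Okafor above Ueda: 3.
Ballots ranking Ueda above Okafor: 4.
So 3 of 7 voters prefer Okafor to Ueda.

3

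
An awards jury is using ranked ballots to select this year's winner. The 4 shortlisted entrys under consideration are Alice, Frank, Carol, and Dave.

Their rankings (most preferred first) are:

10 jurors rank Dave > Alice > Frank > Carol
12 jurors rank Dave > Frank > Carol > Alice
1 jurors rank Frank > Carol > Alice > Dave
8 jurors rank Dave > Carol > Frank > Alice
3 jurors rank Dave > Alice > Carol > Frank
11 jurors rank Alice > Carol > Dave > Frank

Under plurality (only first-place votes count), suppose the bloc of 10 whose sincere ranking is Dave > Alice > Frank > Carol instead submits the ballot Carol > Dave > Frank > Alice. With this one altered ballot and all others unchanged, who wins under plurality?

First-place totals with the altered ballot: Alice 11, Frank 1, Carol 10, Dave 23.
The winner is unchanged: still Dave.

Dave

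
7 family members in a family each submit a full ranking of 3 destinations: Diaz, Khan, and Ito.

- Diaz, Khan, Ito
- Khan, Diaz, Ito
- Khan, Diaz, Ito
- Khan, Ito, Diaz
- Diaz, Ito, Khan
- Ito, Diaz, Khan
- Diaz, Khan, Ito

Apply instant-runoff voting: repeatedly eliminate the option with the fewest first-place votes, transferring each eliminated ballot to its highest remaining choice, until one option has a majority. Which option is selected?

Diaz

Round 1: Diaz 3, Khan 3, Ito 1. Ito has the fewest and is eliminated.
Round 2: Diaz 4, Khan 3. Diaz has a majority.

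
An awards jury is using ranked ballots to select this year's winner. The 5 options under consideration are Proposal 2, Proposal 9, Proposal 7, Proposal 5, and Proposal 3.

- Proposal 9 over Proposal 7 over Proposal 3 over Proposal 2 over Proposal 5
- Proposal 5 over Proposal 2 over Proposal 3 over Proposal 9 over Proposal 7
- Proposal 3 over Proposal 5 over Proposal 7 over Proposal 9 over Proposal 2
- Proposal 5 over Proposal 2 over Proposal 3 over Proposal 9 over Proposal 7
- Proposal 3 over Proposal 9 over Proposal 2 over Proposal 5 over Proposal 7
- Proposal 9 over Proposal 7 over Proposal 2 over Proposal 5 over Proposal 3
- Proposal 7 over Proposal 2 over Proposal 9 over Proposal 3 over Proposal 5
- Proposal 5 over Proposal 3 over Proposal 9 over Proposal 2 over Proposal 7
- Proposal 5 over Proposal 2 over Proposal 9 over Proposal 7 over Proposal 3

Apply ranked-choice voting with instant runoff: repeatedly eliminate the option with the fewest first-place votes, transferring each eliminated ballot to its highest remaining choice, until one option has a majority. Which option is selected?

Proposal 5

Round 1: Proposal 5 4, Proposal 9 2, Proposal 3 2, Proposal 7 1, Proposal 2 0. Proposal 2 has the fewest and is eliminated.
Round 2: Proposal 5 4, Proposal 9 2, Proposal 3 2, Proposal 7 1. Proposal 7 has the fewest and is eliminated.
Round 3: Proposal 5 4, Proposal 9 3, Proposal 3 2. Proposal 3 has the fewest and is eliminated.
Round 4: Proposal 5 5, Proposal 9 4. Proposal 5 has a majority.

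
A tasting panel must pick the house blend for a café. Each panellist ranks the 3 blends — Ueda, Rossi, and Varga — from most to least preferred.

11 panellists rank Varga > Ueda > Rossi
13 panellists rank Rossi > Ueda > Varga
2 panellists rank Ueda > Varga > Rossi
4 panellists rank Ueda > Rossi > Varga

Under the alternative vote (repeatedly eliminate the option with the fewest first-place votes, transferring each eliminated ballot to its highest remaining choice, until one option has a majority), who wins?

Round 1: Rossi 13, Varga 11, Ueda 6. Ueda has the fewest and is eliminated.
Round 2: Rossi 17, Varga 13. Rossi has a majority.

Rossi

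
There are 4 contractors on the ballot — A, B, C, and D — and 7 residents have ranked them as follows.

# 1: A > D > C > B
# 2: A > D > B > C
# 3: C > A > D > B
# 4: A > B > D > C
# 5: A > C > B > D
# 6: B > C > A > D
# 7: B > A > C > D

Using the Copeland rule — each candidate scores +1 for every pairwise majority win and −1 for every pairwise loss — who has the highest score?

A

Pairwise results:
  A vs B: A wins 5–2.
  A vs C: A wins 5–2.
  A vs D: A wins 7–0.
  B vs C: B wins 4–3.
  B vs D: B wins 4–3.
  C vs D: C wins 4–3.
Copeland scores (wins − losses):
  A: 3 − 0 = 3
  B: 2 − 1 = 1
  C: 1 − 2 = -1
  D: 0 − 3 = -3
A has the best Copeland score.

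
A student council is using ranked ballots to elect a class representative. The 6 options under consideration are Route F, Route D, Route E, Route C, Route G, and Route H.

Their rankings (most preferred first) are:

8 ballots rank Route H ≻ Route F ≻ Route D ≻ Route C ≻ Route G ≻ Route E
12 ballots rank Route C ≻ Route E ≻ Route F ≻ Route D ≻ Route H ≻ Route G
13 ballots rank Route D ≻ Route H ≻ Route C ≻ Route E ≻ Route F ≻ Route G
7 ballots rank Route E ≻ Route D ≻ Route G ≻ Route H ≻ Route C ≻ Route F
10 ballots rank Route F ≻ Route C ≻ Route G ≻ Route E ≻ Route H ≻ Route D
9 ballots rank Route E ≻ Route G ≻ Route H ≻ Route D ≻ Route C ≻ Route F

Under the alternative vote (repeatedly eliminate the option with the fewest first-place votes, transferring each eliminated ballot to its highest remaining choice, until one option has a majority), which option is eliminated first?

Round 1: Route E 16, Route D 13, Route C 12, Route F 10, Route H 8, Route G 0. Route G has the fewest and is eliminated.
Round 2: Route E 16, Route D 13, Route C 12, Route F 10, Route H 8. Route H has the fewest and is eliminated.
Round 3: Route F 18, Route E 16, Route D 13, Route C 12. Route C has the fewest and is eliminated.
Round 4: Route E 28, Route F 18, Route D 13. Route D has the fewest and is eliminated.
Round 5: Route E 41, Route F 18. Route E has a majority.

Route G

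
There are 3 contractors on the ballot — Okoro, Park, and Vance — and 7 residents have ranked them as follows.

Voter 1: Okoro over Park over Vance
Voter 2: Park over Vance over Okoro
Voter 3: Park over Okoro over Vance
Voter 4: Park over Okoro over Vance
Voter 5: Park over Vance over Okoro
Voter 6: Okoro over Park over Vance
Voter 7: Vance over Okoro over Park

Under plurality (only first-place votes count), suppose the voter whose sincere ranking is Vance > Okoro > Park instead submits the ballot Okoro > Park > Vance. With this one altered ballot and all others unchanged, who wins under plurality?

Park

First-place totals with the altered ballot: Okoro 3, Park 4, Vance 0.
The winner is unchanged: still Park.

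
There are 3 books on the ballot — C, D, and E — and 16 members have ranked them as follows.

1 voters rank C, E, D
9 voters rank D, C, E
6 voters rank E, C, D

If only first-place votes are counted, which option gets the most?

First-place vote totals:
  C: 1
  D: 9
  E: 6
D has the most first-place votes.

D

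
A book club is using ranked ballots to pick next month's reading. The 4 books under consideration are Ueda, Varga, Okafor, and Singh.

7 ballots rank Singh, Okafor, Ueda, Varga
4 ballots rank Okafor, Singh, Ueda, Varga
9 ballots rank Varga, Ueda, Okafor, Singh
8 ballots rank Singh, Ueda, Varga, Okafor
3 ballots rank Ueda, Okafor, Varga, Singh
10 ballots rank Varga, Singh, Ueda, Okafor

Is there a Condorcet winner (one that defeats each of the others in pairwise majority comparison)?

Head-to-head results (41 voters total):
Ueda vs Varga: Ueda wins 22–19.
Ueda vs Okafor: Ueda wins 30–11.
Ueda vs Singh: Singh wins 29–12.
Varga vs Okafor: Varga wins 27–14.
Varga vs Singh: Varga wins 22–19.
Okafor vs Singh: Singh wins 25–16.
No candidate beats all others: Ueda beats Varga beats Singh beats Ueda, a majority cycle.

No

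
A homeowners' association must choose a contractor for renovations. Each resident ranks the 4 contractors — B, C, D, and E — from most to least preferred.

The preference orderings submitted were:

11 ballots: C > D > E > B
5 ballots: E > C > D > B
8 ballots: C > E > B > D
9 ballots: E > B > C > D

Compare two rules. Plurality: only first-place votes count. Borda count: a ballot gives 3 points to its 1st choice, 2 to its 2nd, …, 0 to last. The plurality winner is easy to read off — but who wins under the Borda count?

C

Plurality first-place counts: B 0, C 19, D 0, E 14 → C.
Borda totals: B 26, C 76, D 27, E 69 → C.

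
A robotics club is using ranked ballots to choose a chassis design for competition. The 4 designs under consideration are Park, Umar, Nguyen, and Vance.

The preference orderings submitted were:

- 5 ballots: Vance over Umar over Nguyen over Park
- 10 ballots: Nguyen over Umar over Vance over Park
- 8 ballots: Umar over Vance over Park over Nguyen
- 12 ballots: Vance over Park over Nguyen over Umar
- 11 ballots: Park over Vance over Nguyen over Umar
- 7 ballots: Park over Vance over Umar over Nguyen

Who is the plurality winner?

First-place vote totals:
  Park: 18
  Umar: 8
  Nguyen: 10
  Vance: 17
Park has the most first-place votes.

Park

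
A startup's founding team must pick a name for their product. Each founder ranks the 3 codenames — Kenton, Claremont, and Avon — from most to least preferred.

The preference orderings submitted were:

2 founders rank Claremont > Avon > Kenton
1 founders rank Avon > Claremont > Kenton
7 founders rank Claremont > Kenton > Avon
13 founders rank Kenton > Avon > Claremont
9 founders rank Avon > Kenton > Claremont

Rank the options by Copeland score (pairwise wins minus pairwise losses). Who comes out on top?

Pairwise results:
  Kenton vs Claremont: Kenton wins 22–10.
  Kenton vs Avon: Kenton wins 20–12.
  Claremont vs Avon: Avon wins 23–9.
Copeland scores (wins − losses):
  Kenton: 2 − 0 = 2
  Claremont: 0 − 2 = -2
  Avon: 1 − 1 = 0
Kenton has the best Copeland score.

Kenton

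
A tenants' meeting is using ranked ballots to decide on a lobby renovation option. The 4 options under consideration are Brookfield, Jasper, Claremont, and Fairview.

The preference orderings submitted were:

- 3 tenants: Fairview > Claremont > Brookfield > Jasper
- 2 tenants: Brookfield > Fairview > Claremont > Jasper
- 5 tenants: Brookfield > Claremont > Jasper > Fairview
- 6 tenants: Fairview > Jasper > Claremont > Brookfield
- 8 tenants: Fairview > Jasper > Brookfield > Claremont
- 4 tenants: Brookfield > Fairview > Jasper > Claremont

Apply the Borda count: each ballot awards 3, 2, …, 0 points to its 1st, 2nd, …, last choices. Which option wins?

Borda scores:
  Brookfield: 3·1 + 2·3 + 5·3 + 6·0 + 8·1 + 4·3 = 44
  Jasper: 3·0 + 2·0 + 5·1 + 6·2 + 8·2 + 4·1 = 37
  Claremont: 3·2 + 2·1 + 5·2 + 6·1 + 8·0 + 4·0 = 24
  Fairview: 3·3 + 2·2 + 5·0 + 6·3 + 8·3 + 4·2 = 63
Fairview has the highest total.

Fairview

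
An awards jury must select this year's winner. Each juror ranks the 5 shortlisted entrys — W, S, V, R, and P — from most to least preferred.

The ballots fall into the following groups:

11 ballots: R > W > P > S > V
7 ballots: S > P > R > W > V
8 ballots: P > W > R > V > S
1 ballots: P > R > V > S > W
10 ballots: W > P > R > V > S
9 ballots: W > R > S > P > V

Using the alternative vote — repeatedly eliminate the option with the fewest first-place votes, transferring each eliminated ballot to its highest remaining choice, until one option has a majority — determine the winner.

Round 1: W 19, R 11, P 9, S 7, V 0. V has the fewest and is eliminated.
Round 2: W 19, R 11, P 9, S 7. S has the fewest and is eliminated.
Round 3: W 19, P 16, R 11. R has the fewest and is eliminated.
Round 4: W 30, P 16. W has a majority.

W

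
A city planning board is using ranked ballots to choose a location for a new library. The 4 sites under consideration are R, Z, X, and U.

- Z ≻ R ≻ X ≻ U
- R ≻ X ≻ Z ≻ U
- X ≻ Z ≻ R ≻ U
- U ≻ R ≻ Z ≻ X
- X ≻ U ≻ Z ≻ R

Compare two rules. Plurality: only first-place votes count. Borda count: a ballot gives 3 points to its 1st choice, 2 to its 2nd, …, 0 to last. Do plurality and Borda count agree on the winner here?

Yes

Plurality first-place counts: R 1, Z 1, X 2, U 1 → X.
Borda totals: R 8, Z 8, X 9, U 5 → X.
The two rules agree on X.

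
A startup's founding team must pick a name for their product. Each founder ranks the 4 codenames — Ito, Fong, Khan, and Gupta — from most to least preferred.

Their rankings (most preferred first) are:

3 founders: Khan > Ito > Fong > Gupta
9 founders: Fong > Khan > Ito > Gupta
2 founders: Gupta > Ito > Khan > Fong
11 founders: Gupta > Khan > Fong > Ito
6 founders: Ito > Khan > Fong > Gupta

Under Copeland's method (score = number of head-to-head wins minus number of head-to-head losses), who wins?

Pairwise results:
  Ito vs Fong: Fong wins 20–11.
  Ito vs Khan: Khan wins 23–8.
  Ito vs Gupta: Ito wins 18–13.
  Fong vs Khan: Khan wins 22–9.
  Fong vs Gupta: Fong wins 18–13.
  Khan vs Gupta: Khan wins 18–13.
Copeland scores (wins − losses):
  Ito: 1 − 2 = -1
  Fong: 2 − 1 = 1
  Khan: 3 − 0 = 3
  Gupta: 0 − 3 = -3
Khan has the best Copeland score.

Khan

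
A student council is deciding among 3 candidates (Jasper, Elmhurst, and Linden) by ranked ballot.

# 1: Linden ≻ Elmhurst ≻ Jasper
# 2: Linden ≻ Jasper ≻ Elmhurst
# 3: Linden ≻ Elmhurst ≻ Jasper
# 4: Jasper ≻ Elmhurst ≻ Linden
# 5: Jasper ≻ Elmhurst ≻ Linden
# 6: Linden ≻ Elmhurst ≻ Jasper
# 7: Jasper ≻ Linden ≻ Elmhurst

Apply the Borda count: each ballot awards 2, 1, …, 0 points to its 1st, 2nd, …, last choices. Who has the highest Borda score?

Linden

Borda scores:
  Jasper: 0 + 1 + 0 + 2 + 2 + 0 + 2 = 7
  Elmhurst: 1 + 0 + 1 + 1 + 1 + 1 + 0 = 5
  Linden: 2 + 2 + 2 + 0 + 0 + 2 + 1 = 9
Linden has the highest total.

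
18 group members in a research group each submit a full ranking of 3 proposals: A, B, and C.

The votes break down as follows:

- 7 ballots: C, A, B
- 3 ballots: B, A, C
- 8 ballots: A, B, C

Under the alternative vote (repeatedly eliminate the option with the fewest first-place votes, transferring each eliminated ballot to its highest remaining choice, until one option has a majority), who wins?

Round 1: A 8, C 7, B 3. B has the fewest and is eliminated.
Round 2: A 11, C 7. A has a majority.

A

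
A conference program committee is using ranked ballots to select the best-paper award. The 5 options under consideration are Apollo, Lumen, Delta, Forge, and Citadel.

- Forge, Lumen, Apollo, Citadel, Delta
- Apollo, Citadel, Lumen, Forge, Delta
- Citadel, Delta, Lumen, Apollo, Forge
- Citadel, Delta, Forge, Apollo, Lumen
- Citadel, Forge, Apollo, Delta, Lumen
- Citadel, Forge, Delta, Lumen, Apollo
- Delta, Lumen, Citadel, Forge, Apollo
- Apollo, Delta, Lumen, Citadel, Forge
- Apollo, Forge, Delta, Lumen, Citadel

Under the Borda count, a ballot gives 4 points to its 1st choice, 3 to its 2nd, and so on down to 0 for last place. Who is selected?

Citadel

Borda scores:
  Apollo: 2 + 4 + 1 + 1 + 2 + 0 + 0 + 4 + 4 = 18
  Lumen: 3 + 2 + 2 + 0 + 0 + 1 + 3 + 2 + 1 = 14
  Delta: 0 + 0 + 3 + 3 + 1 + 2 + 4 + 3 + 2 = 18
  Forge: 4 + 1 + 0 + 2 + 3 + 3 + 1 + 0 + 3 = 17
  Citadel: 1 + 3 + 4 + 4 + 4 + 4 + 2 + 1 + 0 = 23
Citadel has the highest total.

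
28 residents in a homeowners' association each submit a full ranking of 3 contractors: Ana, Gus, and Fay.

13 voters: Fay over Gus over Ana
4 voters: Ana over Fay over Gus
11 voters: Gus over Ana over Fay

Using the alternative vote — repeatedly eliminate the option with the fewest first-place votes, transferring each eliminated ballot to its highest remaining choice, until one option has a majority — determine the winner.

Round 1: Fay 13, Gus 11, Ana 4. Ana has the fewest and is eliminated.
Round 2: Fay 17, Gus 11. Fay has a majority.

Fay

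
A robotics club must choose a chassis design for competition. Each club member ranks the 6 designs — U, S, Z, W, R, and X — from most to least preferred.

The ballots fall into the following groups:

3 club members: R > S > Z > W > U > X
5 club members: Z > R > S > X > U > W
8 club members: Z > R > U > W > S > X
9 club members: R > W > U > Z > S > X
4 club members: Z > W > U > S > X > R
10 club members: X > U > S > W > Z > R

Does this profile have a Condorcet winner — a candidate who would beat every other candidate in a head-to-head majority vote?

Head-to-head results (39 voters total):
U vs S: U wins 31–8.
U vs Z: Z wins 20–19.
U vs W: U wins 23–16.
U vs R: R wins 25–14.
U vs X: U wins 24–15.
S vs Z: Z wins 26–13.
S vs W: W wins 21–18.
S vs R: R wins 25–14.
S vs X: S wins 29–10.
Z vs W: Z wins 20–19.
Z vs R: Z wins 27–12.
Z vs X: Z wins 29–10.
W vs R: R wins 25–14.
W vs X: W wins 24–15.
R vs X: R wins 25–14.
Z beats each rival — U (20–19), S (26–13), W (20–19), R (27–12), X (29–10) — so Z is the Condorcet winner.

Yes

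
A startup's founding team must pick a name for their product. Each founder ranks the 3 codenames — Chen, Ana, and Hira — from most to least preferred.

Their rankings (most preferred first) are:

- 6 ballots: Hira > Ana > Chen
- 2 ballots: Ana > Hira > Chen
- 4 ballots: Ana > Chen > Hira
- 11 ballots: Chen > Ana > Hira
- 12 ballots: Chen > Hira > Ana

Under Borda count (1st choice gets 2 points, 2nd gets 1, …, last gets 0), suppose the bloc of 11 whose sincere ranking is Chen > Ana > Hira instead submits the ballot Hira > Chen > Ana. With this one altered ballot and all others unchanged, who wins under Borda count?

Hira

Borda totals with the altered ballot: Chen 39, Ana 18, Hira 48.
The switch changes the winner from Chen to Hira.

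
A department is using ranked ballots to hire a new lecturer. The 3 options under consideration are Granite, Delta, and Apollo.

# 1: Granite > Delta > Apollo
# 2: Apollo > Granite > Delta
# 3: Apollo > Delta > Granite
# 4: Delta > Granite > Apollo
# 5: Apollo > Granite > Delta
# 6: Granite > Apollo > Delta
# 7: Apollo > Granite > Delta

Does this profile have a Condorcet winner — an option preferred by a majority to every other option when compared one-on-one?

Yes

Head-to-head results (7 voters total):
Granite vs Delta: Granite wins 5–2.
Granite vs Apollo: Apollo wins 4–3.
Delta vs Apollo: Apollo wins 5–2.
Apollo beats each rival — Granite (4–3), Delta (5–2) — so Apollo is the Condorcet winner.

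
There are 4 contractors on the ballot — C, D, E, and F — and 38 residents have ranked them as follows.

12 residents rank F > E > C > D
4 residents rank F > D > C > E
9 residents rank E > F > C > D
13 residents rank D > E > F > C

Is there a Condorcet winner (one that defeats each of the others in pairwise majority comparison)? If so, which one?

E

Head-to-head results (38 voters total):
C vs D: C wins 21–17.
C vs E: E wins 34–4.
C vs F: F wins 38–0.
D vs E: E wins 21–17.
D vs F: F wins 25–13.
E vs F: E wins 22–16.
E beats each rival — C (34–4), D (21–17), F (22–16) — so E is the Condorcet winner.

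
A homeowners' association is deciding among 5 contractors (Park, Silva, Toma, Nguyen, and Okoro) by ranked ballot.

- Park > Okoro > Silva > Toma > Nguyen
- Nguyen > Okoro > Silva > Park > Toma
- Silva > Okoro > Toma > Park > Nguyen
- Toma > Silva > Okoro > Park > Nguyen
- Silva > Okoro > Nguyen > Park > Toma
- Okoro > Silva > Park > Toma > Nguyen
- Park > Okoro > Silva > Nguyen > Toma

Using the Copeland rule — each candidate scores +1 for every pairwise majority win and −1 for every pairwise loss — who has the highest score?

Pairwise results:
  Park vs Silva: Silva wins 5–2.
  Park vs Toma: Park wins 5–2.
  Park vs Nguyen: Park wins 5–2.
  Park vs Okoro: Okoro wins 5–2.
  Silva vs Toma: Silva wins 6–1.
  Silva vs Nguyen: Silva wins 6–1.
  Silva vs Okoro: Okoro wins 4–3.
  Toma vs Nguyen: Toma wins 4–3.
  Toma vs Okoro: Okoro wins 6–1.
  Nguyen vs Okoro: Okoro wins 6–1.
Copeland scores (wins − losses):
  Park: 2 − 2 = 0
  Silva: 3 − 1 = 2
  Toma: 1 − 3 = -2
  Nguyen: 0 − 4 = -4
  Okoro: 4 − 0 = 4
Okoro has the best Copeland score.

Okoro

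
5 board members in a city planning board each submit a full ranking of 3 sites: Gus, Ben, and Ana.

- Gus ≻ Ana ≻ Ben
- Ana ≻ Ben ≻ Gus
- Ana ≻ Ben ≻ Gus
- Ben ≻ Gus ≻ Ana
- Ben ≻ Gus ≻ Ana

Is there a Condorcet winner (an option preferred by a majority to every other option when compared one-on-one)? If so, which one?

No Condorcet winner

Head-to-head results (5 voters total):
Gus vs Ben: Ben wins 4–1.
Gus vs Ana: Gus wins 3–2.
Ben vs Ana: Ana wins 3–2.
No candidate beats all others: Gus beats Ana beats Ben beats Gus, a majority cycle.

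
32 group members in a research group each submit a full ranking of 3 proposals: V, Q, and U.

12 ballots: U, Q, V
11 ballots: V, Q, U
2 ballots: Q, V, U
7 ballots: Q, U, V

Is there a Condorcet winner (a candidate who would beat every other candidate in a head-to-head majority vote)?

Yes

Head-to-head results (32 voters total):
V vs Q: Q wins 21–11.
V vs U: U wins 19–13.
Q vs U: Q wins 20–12.
Q beats each rival — V (21–11), U (20–12) — so Q is the Condorcet winner.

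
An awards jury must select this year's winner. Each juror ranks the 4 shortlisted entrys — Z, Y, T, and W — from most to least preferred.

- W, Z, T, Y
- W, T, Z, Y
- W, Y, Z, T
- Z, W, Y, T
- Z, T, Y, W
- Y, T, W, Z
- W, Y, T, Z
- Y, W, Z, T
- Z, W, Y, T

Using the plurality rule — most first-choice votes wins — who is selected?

First-place vote totals:
  Z: 3
  Y: 2
  T: 0
  W: 4
W has the most first-place votes.

W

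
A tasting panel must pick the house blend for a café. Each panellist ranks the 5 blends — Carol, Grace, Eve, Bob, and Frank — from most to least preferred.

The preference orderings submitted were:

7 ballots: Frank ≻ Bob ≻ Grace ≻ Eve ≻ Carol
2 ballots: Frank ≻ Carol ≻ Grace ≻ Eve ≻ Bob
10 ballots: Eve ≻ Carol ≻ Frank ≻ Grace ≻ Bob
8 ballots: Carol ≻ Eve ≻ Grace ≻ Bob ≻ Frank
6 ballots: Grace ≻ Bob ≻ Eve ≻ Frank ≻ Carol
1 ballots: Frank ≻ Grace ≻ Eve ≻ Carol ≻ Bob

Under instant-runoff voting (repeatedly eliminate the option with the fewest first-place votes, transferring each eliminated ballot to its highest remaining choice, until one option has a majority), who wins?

Eve

Round 1: Eve 10, Frank 10, Carol 8, Grace 6, Bob 0. Bob has the fewest and is eliminated.
Round 2: Eve 10, Frank 10, Carol 8, Grace 6. Grace has the fewest and is eliminated.
Round 3: Eve 16, Frank 10, Carol 8. Carol has the fewest and is eliminated.
Round 4: Eve 24, Frank 10. Eve has a majority.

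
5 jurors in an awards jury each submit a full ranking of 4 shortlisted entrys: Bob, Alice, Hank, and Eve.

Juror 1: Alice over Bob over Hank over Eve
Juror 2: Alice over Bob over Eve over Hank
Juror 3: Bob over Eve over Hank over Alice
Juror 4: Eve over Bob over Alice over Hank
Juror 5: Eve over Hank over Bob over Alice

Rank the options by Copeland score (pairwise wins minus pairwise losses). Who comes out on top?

Bob

Pairwise results:
  Bob vs Alice: Bob wins 3–2.
  Bob vs Hank: Bob wins 4–1.
  Bob vs Eve: Bob wins 3–2.
  Alice vs Hank: Alice wins 3–2.
  Alice vs Eve: Eve wins 3–2.
  Hank vs Eve: Eve wins 4–1.
Copeland scores (wins − losses):
  Bob: 3 − 0 = 3
  Alice: 1 − 2 = -1
  Hank: 0 − 3 = -3
  Eve: 2 − 1 = 1
Bob has the best Copeland score.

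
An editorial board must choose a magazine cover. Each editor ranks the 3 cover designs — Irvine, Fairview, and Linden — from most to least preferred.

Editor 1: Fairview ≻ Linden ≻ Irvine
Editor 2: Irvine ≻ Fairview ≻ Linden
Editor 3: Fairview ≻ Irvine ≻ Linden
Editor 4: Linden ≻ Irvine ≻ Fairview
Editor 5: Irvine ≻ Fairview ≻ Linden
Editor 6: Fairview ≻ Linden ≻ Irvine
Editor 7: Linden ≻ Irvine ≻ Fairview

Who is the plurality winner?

First-place vote totals:
  Irvine: 2
  Fairview: 3
  Linden: 2
Fairview has the most first-place votes.

Fairview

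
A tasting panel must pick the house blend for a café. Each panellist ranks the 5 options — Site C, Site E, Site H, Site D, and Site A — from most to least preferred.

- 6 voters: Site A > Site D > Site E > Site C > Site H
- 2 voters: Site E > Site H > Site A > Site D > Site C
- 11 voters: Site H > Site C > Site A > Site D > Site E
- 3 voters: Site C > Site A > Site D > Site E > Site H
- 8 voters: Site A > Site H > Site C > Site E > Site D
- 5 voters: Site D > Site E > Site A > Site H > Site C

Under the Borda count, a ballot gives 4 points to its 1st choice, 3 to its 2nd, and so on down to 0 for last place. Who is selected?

Site A

Borda scores:
  Site C: 6·1 + 2·0 + 11·3 + 3·4 + 8·2 + 5·0 = 67
  Site E: 6·2 + 2·4 + 11·0 + 3·1 + 8·1 + 5·3 = 46
  Site H: 6·0 + 2·3 + 11·4 + 3·0 + 8·3 + 5·1 = 79
  Site D: 6·3 + 2·1 + 11·1 + 3·2 + 8·0 + 5·4 = 57
  Site A: 6·4 + 2·2 + 11·2 + 3·3 + 8·4 + 5·2 = 101
Site A has the highest total.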